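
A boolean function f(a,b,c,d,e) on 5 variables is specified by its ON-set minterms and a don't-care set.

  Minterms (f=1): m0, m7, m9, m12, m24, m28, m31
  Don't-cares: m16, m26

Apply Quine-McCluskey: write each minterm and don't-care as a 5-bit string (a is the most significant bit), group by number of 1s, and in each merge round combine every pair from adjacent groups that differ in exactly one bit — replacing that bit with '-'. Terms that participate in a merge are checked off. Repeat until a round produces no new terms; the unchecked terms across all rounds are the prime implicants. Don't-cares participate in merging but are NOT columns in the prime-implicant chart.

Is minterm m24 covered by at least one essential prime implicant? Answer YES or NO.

[col 0] 00000*, 00111, 01001, 01100*, 10000*, 11000*, 11010*, 11100*, 11111
[col 1] -0000, -1100, 1-000, 11-00, 110-0
Prime implicants: -0000, -1100, 00111, 01001, 1-000, 11-00, 110-0, 11111
PI chart (minterm → PIs covering it):
  0 | -0000  (sole → essential)
  7 | 00111  (sole → essential)
  9 | 01001  (sole → essential)
  12 | -1100  (sole → essential)
  24 | 1-000,11-00,110-0
  28 | -1100,11-00
  31 | 11111  (sole → essential)
Essential prime implicants: -0000, -1100, 00111, 01001, 11111

NO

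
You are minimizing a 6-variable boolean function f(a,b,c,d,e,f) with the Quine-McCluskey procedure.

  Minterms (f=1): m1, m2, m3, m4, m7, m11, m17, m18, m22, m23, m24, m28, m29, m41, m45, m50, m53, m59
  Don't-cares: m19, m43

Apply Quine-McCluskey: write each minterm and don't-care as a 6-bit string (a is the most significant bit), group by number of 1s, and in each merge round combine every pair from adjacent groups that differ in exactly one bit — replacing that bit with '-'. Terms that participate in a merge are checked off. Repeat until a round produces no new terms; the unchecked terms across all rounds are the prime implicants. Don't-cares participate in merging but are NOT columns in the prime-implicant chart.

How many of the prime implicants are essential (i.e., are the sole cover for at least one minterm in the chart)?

11

Round 0: 000001✓ 000010✓ 000011✓ 000100 000111✓ 001011✓ 010001✓ 010010✓ 010011✓ 010110✓ 010111✓ 011000✓ 011100✓ 011101✓ 101001✓ 101011✓ 101101✓ 110010✓ 110101 111011✓
Round 1: -01011 -10010 0-0001✓ 0-0010✓ 0-0011✓ 0-0111✓ 00-011 000-11✓ 0000-1✓ 00001-✓ 010-10✓ 010-11✓ 0100-1✓ 01001-✓ 01011-✓ 011-00 01110- 1-1011 101-01 1010-1
Round 2: 0-0-11 0-00-1 0-001- 010-1-
PIs = {-01011, -10010, 0-0-11, 0-00-1, 0-001-, 00-011, 000100, 010-1-, 011-00, 01110-, 1-1011, 101-01, 1010-1, 110101}
Coverage chart:
  m1: 0-00-1 ←essential
  m2: 0-001- ←essential
  m3: 0-0-11,0-00-1,0-001-,00-011
  m4: 000100 ←essential
  m7: 0-0-11 ←essential
  m11: -01011,00-011
  m17: 0-00-1 ←essential
  m18: -10010,0-001-,010-1-
  m22: 010-1- ←essential
  m23: 0-0-11,010-1-
  m24: 011-00 ←essential
  m28: 011-00,01110-
  m29: 01110- ←essential
  m41: 101-01,1010-1
  m45: 101-01 ←essential
  m50: -10010 ←essential
  m53: 110101 ←essential
  m59: 1-1011 ←essential
Essential: -10010, 0-0-11, 0-00-1, 0-001-, 000100, 010-1-, 011-00, 01110-, 1-1011, 101-01, 110101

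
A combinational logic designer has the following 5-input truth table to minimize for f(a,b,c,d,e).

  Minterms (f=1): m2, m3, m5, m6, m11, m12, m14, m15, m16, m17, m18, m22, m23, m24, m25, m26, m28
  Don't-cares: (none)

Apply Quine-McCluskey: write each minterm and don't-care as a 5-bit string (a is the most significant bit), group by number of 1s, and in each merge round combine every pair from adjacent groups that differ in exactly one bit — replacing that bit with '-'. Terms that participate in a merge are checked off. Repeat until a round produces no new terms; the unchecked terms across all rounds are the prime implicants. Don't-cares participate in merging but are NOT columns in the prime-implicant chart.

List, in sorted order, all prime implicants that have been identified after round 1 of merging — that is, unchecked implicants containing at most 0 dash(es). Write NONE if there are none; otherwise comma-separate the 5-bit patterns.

00101

size-2^0 implicants → 00010(✓)  00011(✓)  00101  00110(✓)  01011(✓)  01100(✓)  01110(✓)  01111(✓)  10000(✓)  10001(✓)  10010(✓)  10110(✓)  10111(✓)  11000(✓)  11001(✓)  11010(✓)  11100(✓)
size-2^1 implicants → -0010(✓)  -0110(✓)  -1100  0-011  0-110  00-10(✓)  0001-  01-11  011-0  0111-  1-000(✓)  1-001(✓)  1-010(✓)  10-10(✓)  100-0(✓)  1000-(✓)  1011-  11-00  110-0(✓)  1100-(✓)
size-2^2 implicants → -0-10  1-0-0  1-00-
Unchecked terms (primes): -0-10, -1100, 0-011, 0-110, 0001-, 00101, 01-11, 011-0, 0111-, 1-0-0, 1-00-, 1011-, 11-00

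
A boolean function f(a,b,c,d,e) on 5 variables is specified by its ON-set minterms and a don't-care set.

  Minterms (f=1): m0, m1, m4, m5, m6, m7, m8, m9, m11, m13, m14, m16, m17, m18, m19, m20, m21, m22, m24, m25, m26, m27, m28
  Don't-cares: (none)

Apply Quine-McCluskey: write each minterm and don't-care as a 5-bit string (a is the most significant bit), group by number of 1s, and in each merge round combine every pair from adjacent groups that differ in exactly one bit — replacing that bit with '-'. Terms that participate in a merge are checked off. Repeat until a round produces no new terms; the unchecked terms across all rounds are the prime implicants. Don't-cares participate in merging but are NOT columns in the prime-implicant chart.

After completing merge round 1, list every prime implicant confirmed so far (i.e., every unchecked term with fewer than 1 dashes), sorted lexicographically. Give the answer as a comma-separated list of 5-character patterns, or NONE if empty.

NONE

size-2^0 implicants → 00000(✓)  00001(✓)  00100(✓)  00101(✓)  00110(✓)  00111(✓)  01000(✓)  01001(✓)  01011(✓)  01101(✓)  01110(✓)  10000(✓)  10001(✓)  10010(✓)  10011(✓)  10100(✓)  10101(✓)  10110(✓)  11000(✓)  11001(✓)  11010(✓)  11011(✓)  11100(✓)
size-2^1 implicants → -0000(✓)  -0001(✓)  -0100(✓)  -0101(✓)  -0110(✓)  -1000(✓)  -1001(✓)  -1011(✓)  0-000(✓)  0-001(✓)  0-101(✓)  0-110  00-00(✓)  00-01(✓)  0000-(✓)  001-0(✓)  001-1(✓)  0010-(✓)  0011-(✓)  01-01(✓)  010-1(✓)  0100-(✓)  1-000(✓)  1-001(✓)  1-010(✓)  1-011(✓)  1-100(✓)  10-00(✓)  10-01(✓)  10-10(✓)  100-0(✓)  100-1(✓)  1000-(✓)  1001-(✓)  101-0(✓)  1010-(✓)  11-00(✓)  110-0(✓)  110-1(✓)  1100-(✓)  1101-(✓)
size-2^2 implicants → --000(✓)  --001(✓)  -0-00(✓)  -0-01(✓)  -000-(✓)  -01-0  -010-(✓)  -10-1  -100-(✓)  0--01  0-00-(✓)  00-0-(✓)  001--  1--00  1-0-0(✓)  1-0-1(✓)  1-00-(✓)  1-01-(✓)  10--0  10-0-(✓)  100--(✓)  110--(✓)
size-2^3 implicants → --00-  -0-0-  1-0--
Unchecked terms (primes): --00-, -0-0-, -01-0, -10-1, 0--01, 0-110, 001--, 1--00, 1-0--, 10--0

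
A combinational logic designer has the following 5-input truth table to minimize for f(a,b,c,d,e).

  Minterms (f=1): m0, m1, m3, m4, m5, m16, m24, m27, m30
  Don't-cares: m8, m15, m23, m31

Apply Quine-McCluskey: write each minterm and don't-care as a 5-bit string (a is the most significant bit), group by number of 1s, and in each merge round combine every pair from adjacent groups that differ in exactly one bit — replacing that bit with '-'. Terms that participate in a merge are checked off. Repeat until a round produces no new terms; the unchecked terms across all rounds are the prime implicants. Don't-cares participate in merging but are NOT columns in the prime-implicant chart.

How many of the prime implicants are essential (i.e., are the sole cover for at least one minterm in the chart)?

[col 0] 00000*, 00001*, 00011*, 00100*, 00101*, 01000*, 01111*, 10000*, 10111*, 11000*, 11011*, 11110*, 11111*
[col 1] -0000*, -1000*, -1111, 0-000*, 00-00*, 00-01*, 000-1, 0000-*, 0010-*, 1-000*, 1-111, 11-11, 1111-
[col 2] --000, 00-0-
Prime implicants: --000, -1111, 00-0-, 000-1, 1-111, 11-11, 1111-
PI chart (minterm → PIs covering it):
  0 | --000,00-0-
  1 | 00-0-,000-1
  3 | 000-1  (sole → essential)
  4 | 00-0-  (sole → essential)
  5 | 00-0-  (sole → essential)
  16 | --000  (sole → essential)
  24 | --000  (sole → essential)
  27 | 11-11  (sole → essential)
  30 | 1111-  (sole → essential)
Essential prime implicants: --000, 00-0-, 000-1, 11-11, 1111-

5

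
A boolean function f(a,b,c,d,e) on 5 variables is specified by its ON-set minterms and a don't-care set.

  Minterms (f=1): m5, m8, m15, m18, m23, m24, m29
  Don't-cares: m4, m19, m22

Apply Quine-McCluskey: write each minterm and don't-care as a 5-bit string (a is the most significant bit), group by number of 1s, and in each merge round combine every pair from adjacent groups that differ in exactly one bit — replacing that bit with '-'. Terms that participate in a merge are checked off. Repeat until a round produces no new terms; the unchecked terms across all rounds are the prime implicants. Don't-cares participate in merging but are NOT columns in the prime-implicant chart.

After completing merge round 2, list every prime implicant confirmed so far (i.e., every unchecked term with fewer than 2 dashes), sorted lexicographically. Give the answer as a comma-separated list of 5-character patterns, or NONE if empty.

[col 0] 00100*, 00101*, 01000*, 01111, 10010*, 10011*, 10110*, 10111*, 11000*, 11101
[col 1] -1000, 0010-, 10-10*, 10-11*, 1001-*, 1011-*
[col 2] 10-1-
Prime implicants: -1000, 0010-, 01111, 10-1-, 11101

-1000, 0010-, 01111, 11101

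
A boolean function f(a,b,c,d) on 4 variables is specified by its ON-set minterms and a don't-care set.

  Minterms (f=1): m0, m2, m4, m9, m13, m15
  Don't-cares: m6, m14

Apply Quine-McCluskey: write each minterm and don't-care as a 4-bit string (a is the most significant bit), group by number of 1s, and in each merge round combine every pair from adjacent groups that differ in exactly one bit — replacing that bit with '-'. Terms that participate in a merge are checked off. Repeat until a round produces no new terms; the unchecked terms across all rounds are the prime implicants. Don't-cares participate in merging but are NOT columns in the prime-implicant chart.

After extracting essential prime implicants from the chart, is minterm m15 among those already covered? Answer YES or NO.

NO

size-2^0 implicants → 0000(✓)  0010(✓)  0100(✓)  0110(✓)  1001(✓)  1101(✓)  1110(✓)  1111(✓)
size-2^1 implicants → -110  0-00(✓)  0-10(✓)  00-0(✓)  01-0(✓)  1-01  11-1  111-
size-2^2 implicants → 0--0
Unchecked terms (primes): -110, 0--0, 1-01, 11-1, 111-
Minterm coverage:
  m0 ⊆ 0--0 [E]
  m2 ⊆ 0--0 [E]
  m4 ⊆ 0--0 [E]
  m9 ⊆ 1-01 [E]
  m13 ⊆ 1-01,11-1
  m15 ⊆ 11-1,111-
E = {0--0, 1-01}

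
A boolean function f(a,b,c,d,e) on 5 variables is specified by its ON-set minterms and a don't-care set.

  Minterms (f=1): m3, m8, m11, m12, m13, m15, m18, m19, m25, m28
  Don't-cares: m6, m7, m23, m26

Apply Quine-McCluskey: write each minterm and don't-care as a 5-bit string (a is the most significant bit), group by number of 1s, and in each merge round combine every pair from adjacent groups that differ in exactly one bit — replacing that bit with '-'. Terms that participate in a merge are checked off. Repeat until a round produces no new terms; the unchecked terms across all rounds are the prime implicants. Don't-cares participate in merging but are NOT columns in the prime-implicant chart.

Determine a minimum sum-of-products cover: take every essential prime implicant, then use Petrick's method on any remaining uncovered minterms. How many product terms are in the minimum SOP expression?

6

[col 0] 00011*, 00110*, 00111*, 01000*, 01011*, 01100*, 01101*, 01111*, 10010*, 10011*, 10111*, 11001, 11010*, 11100*
[col 1] -0011*, -0111*, -1100, 0-011*, 0-111*, 00-11*, 0011-, 01-00, 01-11*, 011-1, 0110-, 1-010, 10-11*, 1001-
[col 2] -0-11, 0--11
Prime implicants: -0-11, -1100, 0--11, 0011-, 01-00, 011-1, 0110-, 1-010, 1001-, 11001
PI chart (minterm → PIs covering it):
  3 | -0-11,0--11
  8 | 01-00  (sole → essential)
  11 | 0--11  (sole → essential)
  12 | -1100,01-00,0110-
  13 | 011-1,0110-
  15 | 0--11,011-1
  18 | 1-010,1001-
  19 | -0-11,1001-
  25 | 11001  (sole → essential)
  28 | -1100  (sole → essential)
Essential prime implicants: -1100, 0--11, 01-00, 11001
Petrick residual → 011-1, 1001-
Minimum SOP uses 6 PIs: bcd'e' + a'de + a'bd'e' + a'bce + ab'c'd + abc'd'e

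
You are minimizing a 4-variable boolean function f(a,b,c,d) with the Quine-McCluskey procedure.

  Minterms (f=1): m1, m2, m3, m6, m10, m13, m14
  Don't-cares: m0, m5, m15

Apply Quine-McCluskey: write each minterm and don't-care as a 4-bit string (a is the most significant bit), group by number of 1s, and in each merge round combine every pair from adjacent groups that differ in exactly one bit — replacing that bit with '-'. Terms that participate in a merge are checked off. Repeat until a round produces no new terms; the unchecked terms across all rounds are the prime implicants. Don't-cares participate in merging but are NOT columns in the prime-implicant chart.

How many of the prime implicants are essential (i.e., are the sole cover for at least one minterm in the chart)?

2

Round 0: 0000✓ 0001✓ 0010✓ 0011✓ 0101✓ 0110✓ 1010✓ 1101✓ 1110✓ 1111✓
Round 1: -010✓ -101 -110✓ 0-01 0-10✓ 00-0✓ 00-1✓ 000-✓ 001-✓ 1-10✓ 11-1 111-
Round 2: --10 00--
PIs = {--10, -101, 0-01, 00--, 11-1, 111-}
Coverage chart:
  m1: 0-01,00--
  m2: --10,00--
  m3: 00-- ←essential
  m6: --10 ←essential
  m10: --10 ←essential
  m13: -101,11-1
  m14: --10,111-
Essential: --10, 00--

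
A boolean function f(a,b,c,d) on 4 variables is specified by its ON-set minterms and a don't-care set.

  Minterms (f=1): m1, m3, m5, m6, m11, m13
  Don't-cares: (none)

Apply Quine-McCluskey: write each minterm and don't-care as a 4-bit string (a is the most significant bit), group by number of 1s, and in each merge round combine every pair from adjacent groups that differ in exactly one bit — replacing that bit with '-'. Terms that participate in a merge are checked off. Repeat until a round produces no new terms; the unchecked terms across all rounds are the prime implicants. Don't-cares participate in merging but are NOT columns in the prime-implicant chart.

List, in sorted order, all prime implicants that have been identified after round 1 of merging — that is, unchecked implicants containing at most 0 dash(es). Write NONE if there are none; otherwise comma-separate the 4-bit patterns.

[col 0] 0001*, 0011*, 0101*, 0110, 1011*, 1101*
[col 1] -011, -101, 0-01, 00-1
Prime implicants: -011, -101, 0-01, 00-1, 0110

0110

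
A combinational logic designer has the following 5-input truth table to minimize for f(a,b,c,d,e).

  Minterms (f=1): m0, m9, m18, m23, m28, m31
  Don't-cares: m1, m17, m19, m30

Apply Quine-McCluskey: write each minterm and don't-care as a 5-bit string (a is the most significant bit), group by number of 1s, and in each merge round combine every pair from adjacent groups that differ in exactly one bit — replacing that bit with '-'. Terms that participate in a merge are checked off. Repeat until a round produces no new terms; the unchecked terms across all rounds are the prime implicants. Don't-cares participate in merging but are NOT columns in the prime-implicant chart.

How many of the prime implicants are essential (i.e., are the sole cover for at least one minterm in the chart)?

4

[col 0] 00000*, 00001*, 01001*, 10001*, 10010*, 10011*, 10111*, 11100*, 11110*, 11111*
[col 1] -0001, 0-001, 0000-, 1-111, 10-11, 100-1, 1001-, 111-0, 1111-
Prime implicants: -0001, 0-001, 0000-, 1-111, 10-11, 100-1, 1001-, 111-0, 1111-
PI chart (minterm → PIs covering it):
  0 | 0000-  (sole → essential)
  9 | 0-001  (sole → essential)
  18 | 1001-  (sole → essential)
  23 | 1-111,10-11
  28 | 111-0  (sole → essential)
  31 | 1-111,1111-
Essential prime implicants: 0-001, 0000-, 1001-, 111-0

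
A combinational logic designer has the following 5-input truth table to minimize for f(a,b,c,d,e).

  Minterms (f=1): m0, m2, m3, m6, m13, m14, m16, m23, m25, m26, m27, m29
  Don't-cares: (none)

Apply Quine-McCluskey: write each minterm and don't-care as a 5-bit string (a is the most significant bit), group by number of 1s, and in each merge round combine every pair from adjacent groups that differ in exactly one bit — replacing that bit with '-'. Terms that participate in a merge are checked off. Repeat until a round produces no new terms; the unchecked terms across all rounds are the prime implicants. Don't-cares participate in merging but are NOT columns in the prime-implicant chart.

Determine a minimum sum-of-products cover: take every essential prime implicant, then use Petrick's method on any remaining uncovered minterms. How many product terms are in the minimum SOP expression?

7

Round 0: 00000✓ 00010✓ 00011✓ 00110✓ 01101✓ 01110✓ 10000✓ 10111 11001✓ 11010✓ 11011✓ 11101✓
Round 1: -0000 -1101 0-110 00-10 000-0 0001- 11-01 110-1 1101-
PIs = {-0000, -1101, 0-110, 00-10, 000-0, 0001-, 10111, 11-01, 110-1, 1101-}
Coverage chart:
  m0: -0000,000-0
  m2: 00-10,000-0,0001-
  m3: 0001- ←essential
  m6: 0-110,00-10
  m13: -1101 ←essential
  m14: 0-110 ←essential
  m16: -0000 ←essential
  m23: 10111 ←essential
  m25: 11-01,110-1
  m26: 1101- ←essential
  m27: 110-1,1101-
  m29: -1101,11-01
Essential: -0000, -1101, 0-110, 0001-, 10111, 1101-
Petrick residual → 11-01
Min cover (7 terms): b'c'd'e' + bcd'e + a'cde' + a'b'c'd + ab'cde + abd'e + abc'd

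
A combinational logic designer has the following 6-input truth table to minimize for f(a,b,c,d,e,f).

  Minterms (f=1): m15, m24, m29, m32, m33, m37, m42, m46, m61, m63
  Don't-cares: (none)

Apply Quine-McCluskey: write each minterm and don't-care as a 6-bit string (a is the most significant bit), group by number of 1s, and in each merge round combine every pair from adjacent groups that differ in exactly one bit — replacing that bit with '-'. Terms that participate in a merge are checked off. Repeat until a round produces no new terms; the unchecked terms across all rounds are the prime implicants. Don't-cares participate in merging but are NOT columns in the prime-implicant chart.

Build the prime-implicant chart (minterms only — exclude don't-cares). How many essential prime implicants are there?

[col 0] 001111, 011000, 011101*, 100000*, 100001*, 100101*, 101010*, 101110*, 111101*, 111111*
[col 1] -11101, 100-01, 10000-, 101-10, 1111-1
Prime implicants: -11101, 001111, 011000, 100-01, 10000-, 101-10, 1111-1
PI chart (minterm → PIs covering it):
  15 | 001111  (sole → essential)
  24 | 011000  (sole → essential)
  29 | -11101  (sole → essential)
  32 | 10000-  (sole → essential)
  33 | 100-01,10000-
  37 | 100-01  (sole → essential)
  42 | 101-10  (sole → essential)
  46 | 101-10  (sole → essential)
  61 | -11101,1111-1
  63 | 1111-1  (sole → essential)
Essential prime implicants: -11101, 001111, 011000, 100-01, 10000-, 101-10, 1111-1

7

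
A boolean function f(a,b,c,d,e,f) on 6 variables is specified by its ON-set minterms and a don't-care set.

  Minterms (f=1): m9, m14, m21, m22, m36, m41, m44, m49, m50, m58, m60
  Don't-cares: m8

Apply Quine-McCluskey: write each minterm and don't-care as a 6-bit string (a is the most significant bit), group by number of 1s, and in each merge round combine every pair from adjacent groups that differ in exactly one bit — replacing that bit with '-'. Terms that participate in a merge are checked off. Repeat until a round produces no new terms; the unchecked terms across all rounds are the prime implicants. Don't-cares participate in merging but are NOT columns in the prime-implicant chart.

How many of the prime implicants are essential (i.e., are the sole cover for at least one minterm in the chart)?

8

Round 0: 001000✓ 001001✓ 001110 010101 010110 100100✓ 101001✓ 101100✓ 110001 110010✓ 111010✓ 111100✓
Round 1: -01001 00100- 1-1100 10-100 11-010
PIs = {-01001, 00100-, 001110, 010101, 010110, 1-1100, 10-100, 11-010, 110001}
Coverage chart:
  m9: -01001,00100-
  m14: 001110 ←essential
  m21: 010101 ←essential
  m22: 010110 ←essential
  m36: 10-100 ←essential
  m41: -01001 ←essential
  m44: 1-1100,10-100
  m49: 110001 ←essential
  m50: 11-010 ←essential
  m58: 11-010 ←essential
  m60: 1-1100 ←essential
Essential: -01001, 001110, 010101, 010110, 1-1100, 10-100, 11-010, 110001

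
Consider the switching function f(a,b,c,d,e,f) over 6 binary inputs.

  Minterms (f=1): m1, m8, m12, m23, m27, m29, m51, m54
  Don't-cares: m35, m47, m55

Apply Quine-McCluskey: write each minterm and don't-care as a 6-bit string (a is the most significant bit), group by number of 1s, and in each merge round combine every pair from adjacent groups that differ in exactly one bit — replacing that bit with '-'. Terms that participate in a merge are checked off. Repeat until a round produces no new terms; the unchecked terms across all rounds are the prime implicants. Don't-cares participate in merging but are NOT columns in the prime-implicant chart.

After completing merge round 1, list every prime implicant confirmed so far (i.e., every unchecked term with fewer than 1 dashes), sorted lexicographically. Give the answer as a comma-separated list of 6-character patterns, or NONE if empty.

000001, 011011, 011101, 101111

[col 0] 000001, 001000*, 001100*, 010111*, 011011, 011101, 100011*, 101111, 110011*, 110110*, 110111*
[col 1] -10111, 001-00, 1-0011, 110-11, 11011-
Prime implicants: -10111, 000001, 001-00, 011011, 011101, 1-0011, 101111, 110-11, 11011-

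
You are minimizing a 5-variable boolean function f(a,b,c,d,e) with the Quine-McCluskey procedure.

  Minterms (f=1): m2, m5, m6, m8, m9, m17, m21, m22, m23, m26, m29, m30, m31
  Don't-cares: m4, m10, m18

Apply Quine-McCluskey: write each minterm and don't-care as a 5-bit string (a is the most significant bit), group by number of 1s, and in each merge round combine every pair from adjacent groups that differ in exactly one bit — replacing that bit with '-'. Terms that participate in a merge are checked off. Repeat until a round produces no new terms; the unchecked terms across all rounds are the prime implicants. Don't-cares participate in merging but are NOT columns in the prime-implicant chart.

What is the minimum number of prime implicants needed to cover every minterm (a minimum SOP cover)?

6

[col 0] 00010*, 00100*, 00101*, 00110*, 01000*, 01001*, 01010*, 10001*, 10010*, 10101*, 10110*, 10111*, 11010*, 11101*, 11110*, 11111*
[col 1] -0010*, -0101, -0110*, -1010*, 0-010*, 00-10*, 001-0, 0010-, 010-0, 0100-, 1-010*, 1-101*, 1-110*, 1-111*, 10-01, 10-10*, 101-1*, 1011-*, 11-10*, 111-1*, 1111-*
[col 2] --010, -0-10, 1--10, 1-1-1, 1-11-
Prime implicants: --010, -0-10, -0101, 001-0, 0010-, 010-0, 0100-, 1--10, 1-1-1, 1-11-, 10-01
PI chart (minterm → PIs covering it):
  2 | --010,-0-10
  5 | -0101,0010-
  6 | -0-10,001-0
  8 | 010-0,0100-
  9 | 0100-  (sole → essential)
  17 | 10-01  (sole → essential)
  21 | -0101,1-1-1,10-01
  22 | -0-10,1--10,1-11-
  23 | 1-1-1,1-11-
  26 | --010,1--10
  29 | 1-1-1  (sole → essential)
  30 | 1--10,1-11-
  31 | 1-1-1,1-11-
Essential prime implicants: 0100-, 1-1-1, 10-01
Petrick residual → -0-10, -0101, 1--10
Minimum SOP uses 6 PIs: b'de' + b'cd'e + a'bc'd' + ade' + ace + ab'd'e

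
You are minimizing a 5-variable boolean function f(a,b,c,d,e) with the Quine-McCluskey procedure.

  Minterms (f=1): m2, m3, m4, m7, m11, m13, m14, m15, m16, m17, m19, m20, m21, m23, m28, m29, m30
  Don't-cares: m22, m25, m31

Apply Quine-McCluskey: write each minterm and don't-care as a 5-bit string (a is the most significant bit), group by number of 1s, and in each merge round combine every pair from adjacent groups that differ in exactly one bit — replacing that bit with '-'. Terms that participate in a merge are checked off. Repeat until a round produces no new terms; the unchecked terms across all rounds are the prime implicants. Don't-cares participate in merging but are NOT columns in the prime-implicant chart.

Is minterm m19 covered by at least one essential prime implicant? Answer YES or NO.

NO

[col 0] 00010*, 00011*, 00100*, 00111*, 01011*, 01101*, 01110*, 01111*, 10000*, 10001*, 10011*, 10100*, 10101*, 10110*, 10111*, 11001*, 11100*, 11101*, 11110*, 11111*
[col 1] -0011*, -0100, -0111*, -1101*, -1110*, -1111*, 0-011*, 0-111*, 00-11*, 0001-, 01-11*, 011-1*, 0111-*, 1-001*, 1-100*, 1-101*, 1-110*, 1-111*, 10-00*, 10-01*, 10-11*, 100-1*, 1000-*, 101-0*, 101-1*, 1010-*, 1011-*, 11-01*, 111-0*, 111-1*, 1110-*, 1111-*
[col 2] --111, -0-11, -11-1, -111-, 0--11, 1--01, 1-1-0*, 1-1-1*, 1-10-*, 1-11-*, 10--1, 10-0-, 101--*, 111--*
[col 3] 1-1--
Prime implicants: --111, -0-11, -0100, -11-1, -111-, 0--11, 0001-, 1--01, 1-1--, 10--1, 10-0-
PI chart (minterm → PIs covering it):
  2 | 0001-  (sole → essential)
  3 | -0-11,0--11,0001-
  4 | -0100  (sole → essential)
  7 | --111,-0-11,0--11
  11 | 0--11  (sole → essential)
  13 | -11-1  (sole → essential)
  14 | -111-  (sole → essential)
  15 | --111,-11-1,-111-,0--11
  16 | 10-0-  (sole → essential)
  17 | 1--01,10--1,10-0-
  19 | -0-11,10--1
  20 | -0100,1-1--,10-0-
  21 | 1--01,1-1--,10--1,10-0-
  23 | --111,-0-11,1-1--,10--1
  28 | 1-1--  (sole → essential)
  29 | -11-1,1--01,1-1--
  30 | -111-,1-1--
Essential prime implicants: -0100, -11-1, -111-, 0--11, 0001-, 1-1--, 10-0-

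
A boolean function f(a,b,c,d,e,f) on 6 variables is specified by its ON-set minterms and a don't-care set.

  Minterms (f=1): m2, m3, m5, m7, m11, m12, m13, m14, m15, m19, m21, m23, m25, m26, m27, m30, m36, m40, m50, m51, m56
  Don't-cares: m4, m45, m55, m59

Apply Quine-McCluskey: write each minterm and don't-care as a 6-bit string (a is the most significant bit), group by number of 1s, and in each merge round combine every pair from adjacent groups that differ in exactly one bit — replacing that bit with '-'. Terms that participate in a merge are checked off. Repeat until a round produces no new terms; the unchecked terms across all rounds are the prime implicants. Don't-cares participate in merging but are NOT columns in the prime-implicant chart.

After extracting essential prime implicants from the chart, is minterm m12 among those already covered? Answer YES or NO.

NO

size-2^0 implicants → 000010(✓)  000011(✓)  000100(✓)  000101(✓)  000111(✓)  001011(✓)  001100(✓)  001101(✓)  001110(✓)  001111(✓)  010011(✓)  010101(✓)  010111(✓)  011001(✓)  011010(✓)  011011(✓)  011110(✓)  100100(✓)  101000(✓)  101101(✓)  110010(✓)  110011(✓)  110111(✓)  111000(✓)  111011(✓)
size-2^1 implicants → -00100  -01101  -10011(✓)  -10111(✓)  -11011(✓)  0-0011(✓)  0-0101(✓)  0-0111(✓)  0-1011(✓)  0-1110  00-011(✓)  00-100(✓)  00-101(✓)  00-111(✓)  000-11(✓)  00001-  0001-1(✓)  00010-(✓)  001-11(✓)  0011-0(✓)  0011-1(✓)  00110-(✓)  00111-(✓)  01-011(✓)  010-11(✓)  0101-1(✓)  011-10  0110-1  01101-  1-1000  11-011(✓)  110-11(✓)  11001-
size-2^2 implicants → -1-011  -10-11  0--011  0-0-11  0-01-1  00--11  00-1-1  00-10-  0011--
Unchecked terms (primes): -00100, -01101, -1-011, -10-11, 0--011, 0-0-11, 0-01-1, 0-1110, 00--11, 00-1-1, 00-10-, 00001-, 0011--, 011-10, 0110-1, 01101-, 1-1000, 11001-
Minterm coverage:
  m2 ⊆ 00001- [E]
  m3 ⊆ 0--011,0-0-11,00--11,00001-
  m5 ⊆ 0-01-1,00-1-1,00-10-
  m7 ⊆ 0-0-11,0-01-1,00--11,00-1-1
  m11 ⊆ 0--011,00--11
  m12 ⊆ 00-10-,0011--
  m13 ⊆ -01101,00-1-1,00-10-,0011--
  m14 ⊆ 0-1110,0011--
  m15 ⊆ 00--11,00-1-1,0011--
  m19 ⊆ -1-011,-10-11,0--011,0-0-11
  m21 ⊆ 0-01-1 [E]
  m23 ⊆ -10-11,0-0-11,0-01-1
  m25 ⊆ 0110-1 [E]
  m26 ⊆ 011-10,01101-
  m27 ⊆ -1-011,0--011,0110-1,01101-
  m30 ⊆ 0-1110,011-10
  m36 ⊆ -00100 [E]
  m40 ⊆ 1-1000 [E]
  m50 ⊆ 11001- [E]
  m51 ⊆ -1-011,-10-11,11001-
  m56 ⊆ 1-1000 [E]
E = {-00100, 0-01-1, 00001-, 0110-1, 1-1000, 11001-}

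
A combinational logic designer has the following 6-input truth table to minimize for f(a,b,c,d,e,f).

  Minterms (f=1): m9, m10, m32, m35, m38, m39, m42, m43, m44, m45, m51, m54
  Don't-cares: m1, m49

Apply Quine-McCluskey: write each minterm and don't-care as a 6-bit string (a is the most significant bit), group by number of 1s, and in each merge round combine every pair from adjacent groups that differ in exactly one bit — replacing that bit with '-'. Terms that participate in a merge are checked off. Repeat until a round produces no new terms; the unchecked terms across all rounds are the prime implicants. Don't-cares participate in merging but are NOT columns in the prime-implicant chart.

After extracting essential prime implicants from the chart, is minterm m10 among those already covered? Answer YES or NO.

size-2^0 implicants → 000001(✓)  001001(✓)  001010(✓)  100000  100011(✓)  100110(✓)  100111(✓)  101010(✓)  101011(✓)  101100(✓)  101101(✓)  110001(✓)  110011(✓)  110110(✓)
size-2^1 implicants → -01010  00-001  1-0011  1-0110  10-011  100-11  10011-  10101-  10110-  1100-1
Unchecked terms (primes): -01010, 00-001, 1-0011, 1-0110, 10-011, 100-11, 100000, 10011-, 10101-, 10110-, 1100-1
Minterm coverage:
  m9 ⊆ 00-001 [E]
  m10 ⊆ -01010 [E]
  m32 ⊆ 100000 [E]
  m35 ⊆ 1-0011,10-011,100-11
  m38 ⊆ 1-0110,10011-
  m39 ⊆ 100-11,10011-
  m42 ⊆ -01010,10101-
  m43 ⊆ 10-011,10101-
  m44 ⊆ 10110- [E]
  m45 ⊆ 10110- [E]
  m51 ⊆ 1-0011,1100-1
  m54 ⊆ 1-0110 [E]
E = {-01010, 00-001, 1-0110, 100000, 10110-}

YES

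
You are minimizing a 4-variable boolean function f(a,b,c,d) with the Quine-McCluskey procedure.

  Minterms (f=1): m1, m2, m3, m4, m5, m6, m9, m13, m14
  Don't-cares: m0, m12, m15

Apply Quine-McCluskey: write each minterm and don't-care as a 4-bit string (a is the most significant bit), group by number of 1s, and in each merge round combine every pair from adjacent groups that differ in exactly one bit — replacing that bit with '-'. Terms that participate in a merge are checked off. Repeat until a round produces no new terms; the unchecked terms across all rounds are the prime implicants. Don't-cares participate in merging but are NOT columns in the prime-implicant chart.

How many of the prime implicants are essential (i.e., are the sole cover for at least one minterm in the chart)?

2

size-2^0 implicants → 0000(✓)  0001(✓)  0010(✓)  0011(✓)  0100(✓)  0101(✓)  0110(✓)  1001(✓)  1100(✓)  1101(✓)  1110(✓)  1111(✓)
size-2^1 implicants → -001(✓)  -100(✓)  -101(✓)  -110(✓)  0-00(✓)  0-01(✓)  0-10(✓)  00-0(✓)  00-1(✓)  000-(✓)  001-(✓)  01-0(✓)  010-(✓)  1-01(✓)  11-0(✓)  11-1(✓)  110-(✓)  111-(✓)
size-2^2 implicants → --01  -1-0  -10-  0--0  0-0-  00--  11--
Unchecked terms (primes): --01, -1-0, -10-, 0--0, 0-0-, 00--, 11--
Minterm coverage:
  m1 ⊆ --01,0-0-,00--
  m2 ⊆ 0--0,00--
  m3 ⊆ 00-- [E]
  m4 ⊆ -1-0,-10-,0--0,0-0-
  m5 ⊆ --01,-10-,0-0-
  m6 ⊆ -1-0,0--0
  m9 ⊆ --01 [E]
  m13 ⊆ --01,-10-,11--
  m14 ⊆ -1-0,11--
E = {--01, 00--}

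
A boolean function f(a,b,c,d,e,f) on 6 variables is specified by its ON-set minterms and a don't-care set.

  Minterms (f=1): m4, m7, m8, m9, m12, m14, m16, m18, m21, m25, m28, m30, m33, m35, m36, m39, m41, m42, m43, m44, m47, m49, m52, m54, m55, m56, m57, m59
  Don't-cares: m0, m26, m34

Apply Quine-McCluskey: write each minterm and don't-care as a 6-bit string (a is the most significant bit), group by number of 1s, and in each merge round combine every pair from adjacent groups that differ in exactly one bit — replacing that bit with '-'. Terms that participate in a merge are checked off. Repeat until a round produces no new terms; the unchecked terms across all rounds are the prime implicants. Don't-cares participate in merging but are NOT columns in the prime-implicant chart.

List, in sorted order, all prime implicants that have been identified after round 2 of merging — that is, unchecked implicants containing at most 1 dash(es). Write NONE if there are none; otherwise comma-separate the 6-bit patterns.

-00111, 0-0000, 00100-, 01-010, 0100-0, 010101, 011-10, 1-0100, 1-0111, 1101-0, 11011-, 11100-

[col 0] 000000*, 000100*, 000111*, 001000*, 001001*, 001100*, 001110*, 010000*, 010010*, 010101, 011001*, 011010*, 011100*, 011110*, 100001*, 100010*, 100011*, 100100*, 100111*, 101001*, 101010*, 101011*, 101100*, 101111*, 110001*, 110100*, 110110*, 110111*, 111000*, 111001*, 111011*
[col 1] -00100*, -00111, -01001*, -01100*, -11001*, 0-0000, 0-1001*, 0-1100*, 0-1110*, 00-000*, 00-100*, 000-00*, 001-00*, 00100-, 0011-0*, 01-010, 0100-0, 011-10, 0111-0*, 1-0001*, 1-0100, 1-0111, 1-1001*, 1-1011*, 10-001*, 10-010*, 10-011*, 10-100*, 10-111*, 100-11*, 1000-1*, 10001-*, 101-11*, 1010-1*, 10101-*, 11-001*, 1101-0, 11011-, 1110-1*, 11100-
[col 2] --1001, -0-100, 0-11-0, 00--00, 1--001, 1-10-1, 10--11, 10-0-1, 10-01-
Prime implicants: --1001, -0-100, -00111, 0-0000, 0-11-0, 00--00, 00100-, 01-010, 0100-0, 010101, 011-10, 1--001, 1-0100, 1-0111, 1-10-1, 10--11, 10-0-1, 10-01-, 1101-0, 11011-, 11100-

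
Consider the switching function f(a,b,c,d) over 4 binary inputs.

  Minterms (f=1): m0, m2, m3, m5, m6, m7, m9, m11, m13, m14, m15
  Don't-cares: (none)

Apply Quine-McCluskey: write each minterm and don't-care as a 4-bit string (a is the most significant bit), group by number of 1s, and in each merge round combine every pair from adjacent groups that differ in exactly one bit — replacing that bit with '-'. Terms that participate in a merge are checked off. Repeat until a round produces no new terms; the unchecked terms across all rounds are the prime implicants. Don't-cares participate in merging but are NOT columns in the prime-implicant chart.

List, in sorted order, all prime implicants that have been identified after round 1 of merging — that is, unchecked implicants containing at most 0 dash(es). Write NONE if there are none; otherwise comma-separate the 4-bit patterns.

size-2^0 implicants → 0000(✓)  0010(✓)  0011(✓)  0101(✓)  0110(✓)  0111(✓)  1001(✓)  1011(✓)  1101(✓)  1110(✓)  1111(✓)
size-2^1 implicants → -011(✓)  -101(✓)  -110(✓)  -111(✓)  0-10(✓)  0-11(✓)  00-0  001-(✓)  01-1(✓)  011-(✓)  1-01(✓)  1-11(✓)  10-1(✓)  11-1(✓)  111-(✓)
size-2^2 implicants → --11  -1-1  -11-  0-1-  1--1
Unchecked terms (primes): --11, -1-1, -11-, 0-1-, 00-0, 1--1

NONE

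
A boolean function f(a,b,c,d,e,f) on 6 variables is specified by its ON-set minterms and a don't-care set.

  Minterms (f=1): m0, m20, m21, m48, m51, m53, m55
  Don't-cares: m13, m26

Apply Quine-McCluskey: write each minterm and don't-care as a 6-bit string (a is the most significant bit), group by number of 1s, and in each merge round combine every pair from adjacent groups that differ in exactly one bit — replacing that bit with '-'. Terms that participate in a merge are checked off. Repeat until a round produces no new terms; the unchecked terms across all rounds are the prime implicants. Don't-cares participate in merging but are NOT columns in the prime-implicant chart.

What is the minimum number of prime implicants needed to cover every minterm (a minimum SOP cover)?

size-2^0 implicants → 000000  001101  010100(✓)  010101(✓)  011010  110000  110011(✓)  110101(✓)  110111(✓)
size-2^1 implicants → -10101  01010-  110-11  1101-1
Unchecked terms (primes): -10101, 000000, 001101, 01010-, 011010, 110-11, 110000, 1101-1
Minterm coverage:
  m0 ⊆ 000000 [E]
  m20 ⊆ 01010- [E]
  m21 ⊆ -10101,01010-
  m48 ⊆ 110000 [E]
  m51 ⊆ 110-11 [E]
  m53 ⊆ -10101,1101-1
  m55 ⊆ 110-11,1101-1
E = {000000, 01010-, 110-11, 110000}
Petrick residual → -10101
Cover = bc'de'f + a'b'c'd'e'f' + a'bc'de' + abc'ef + abc'd'e'f'  |cover|=5

5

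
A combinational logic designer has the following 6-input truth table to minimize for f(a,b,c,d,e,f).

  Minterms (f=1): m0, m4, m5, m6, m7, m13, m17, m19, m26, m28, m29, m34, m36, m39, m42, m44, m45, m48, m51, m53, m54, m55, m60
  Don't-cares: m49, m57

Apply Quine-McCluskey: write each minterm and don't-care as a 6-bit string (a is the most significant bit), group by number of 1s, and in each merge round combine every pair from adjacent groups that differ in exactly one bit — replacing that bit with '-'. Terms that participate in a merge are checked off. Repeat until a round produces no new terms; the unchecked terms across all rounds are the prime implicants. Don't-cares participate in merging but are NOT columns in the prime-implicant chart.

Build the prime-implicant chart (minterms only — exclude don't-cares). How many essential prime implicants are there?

8

size-2^0 implicants → 000000(✓)  000100(✓)  000101(✓)  000110(✓)  000111(✓)  001101(✓)  010001(✓)  010011(✓)  011010  011100(✓)  011101(✓)  100010(✓)  100100(✓)  100111(✓)  101010(✓)  101100(✓)  101101(✓)  110000(✓)  110001(✓)  110011(✓)  110101(✓)  110110(✓)  110111(✓)  111001(✓)  111100(✓)
size-2^1 implicants → -00100  -00111  -01101  -10001(✓)  -10011(✓)  -11100  0-1101  00-101  000-00  0001-0(✓)  0001-1(✓)  00010-(✓)  00011-(✓)  0100-1(✓)  01110-  1-0111  1-1100  10-010  10-100  10110-  11-001  110-01(✓)  110-11(✓)  1100-1(✓)  11000-  1101-1(✓)  11011-
size-2^2 implicants → -100-1  0001--  110--1
Unchecked terms (primes): -00100, -00111, -01101, -100-1, -11100, 0-1101, 00-101, 000-00, 0001--, 011010, 01110-, 1-0111, 1-1100, 10-010, 10-100, 10110-, 11-001, 110--1, 11000-, 11011-
Minterm coverage:
  m0 ⊆ 000-00 [E]
  m4 ⊆ -00100,000-00,0001--
  m5 ⊆ 00-101,0001--
  m6 ⊆ 0001-- [E]
  m7 ⊆ -00111,0001--
  m13 ⊆ -01101,0-1101,00-101
  m17 ⊆ -100-1 [E]
  m19 ⊆ -100-1 [E]
  m26 ⊆ 011010 [E]
  m28 ⊆ -11100,01110-
  m29 ⊆ 0-1101,01110-
  m34 ⊆ 10-010 [E]
  m36 ⊆ -00100,10-100
  m39 ⊆ -00111,1-0111
  m42 ⊆ 10-010 [E]
  m44 ⊆ 1-1100,10-100,10110-
  m45 ⊆ -01101,10110-
  m48 ⊆ 11000- [E]
  m51 ⊆ -100-1,110--1
  m53 ⊆ 110--1 [E]
  m54 ⊆ 11011- [E]
  m55 ⊆ 1-0111,110--1,11011-
  m60 ⊆ -11100,1-1100
E = {-100-1, 000-00, 0001--, 011010, 10-010, 110--1, 11000-, 11011-}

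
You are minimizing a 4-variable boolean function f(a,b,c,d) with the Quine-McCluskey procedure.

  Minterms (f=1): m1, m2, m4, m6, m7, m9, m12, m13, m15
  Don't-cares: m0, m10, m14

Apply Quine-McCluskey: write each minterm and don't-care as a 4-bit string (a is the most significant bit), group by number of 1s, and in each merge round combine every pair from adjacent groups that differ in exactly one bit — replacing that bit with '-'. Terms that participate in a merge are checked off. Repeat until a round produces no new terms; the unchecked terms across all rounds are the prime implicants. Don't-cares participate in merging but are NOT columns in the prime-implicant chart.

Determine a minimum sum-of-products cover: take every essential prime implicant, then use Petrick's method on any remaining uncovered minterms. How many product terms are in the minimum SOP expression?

4

size-2^0 implicants → 0000(✓)  0001(✓)  0010(✓)  0100(✓)  0110(✓)  0111(✓)  1001(✓)  1010(✓)  1100(✓)  1101(✓)  1110(✓)  1111(✓)
size-2^1 implicants → -001  -010(✓)  -100(✓)  -110(✓)  -111(✓)  0-00(✓)  0-10(✓)  00-0(✓)  000-  01-0(✓)  011-(✓)  1-01  1-10(✓)  11-0(✓)  11-1(✓)  110-(✓)  111-(✓)
size-2^2 implicants → --10  -1-0  -11-  0--0  11--
Unchecked terms (primes): --10, -001, -1-0, -11-, 0--0, 000-, 1-01, 11--
Minterm coverage:
  m1 ⊆ -001,000-
  m2 ⊆ --10,0--0
  m4 ⊆ -1-0,0--0
  m6 ⊆ --10,-1-0,-11-,0--0
  m7 ⊆ -11- [E]
  m9 ⊆ -001,1-01
  m12 ⊆ -1-0,11--
  m13 ⊆ 1-01,11--
  m15 ⊆ -11-,11--
E = {-11-}
Petrick residual → -001, 0--0, 11--
Cover = b'c'd + bc + a'd' + ab  |cover|=4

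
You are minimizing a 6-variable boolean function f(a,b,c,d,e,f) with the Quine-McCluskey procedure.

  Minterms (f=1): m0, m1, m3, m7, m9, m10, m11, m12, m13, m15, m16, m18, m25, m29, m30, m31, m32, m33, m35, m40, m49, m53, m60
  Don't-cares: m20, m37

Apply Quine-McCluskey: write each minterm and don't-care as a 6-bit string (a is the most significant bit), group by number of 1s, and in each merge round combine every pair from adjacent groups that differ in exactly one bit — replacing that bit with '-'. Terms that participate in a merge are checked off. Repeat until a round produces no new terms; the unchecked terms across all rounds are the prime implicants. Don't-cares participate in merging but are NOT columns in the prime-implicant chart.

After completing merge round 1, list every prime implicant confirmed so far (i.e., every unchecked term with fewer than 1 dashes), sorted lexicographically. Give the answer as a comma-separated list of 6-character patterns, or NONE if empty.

111100

Round 0: 000000✓ 000001✓ 000011✓ 000111✓ 001001✓ 001010✓ 001011✓ 001100✓ 001101✓ 001111✓ 010000✓ 010010✓ 010100✓ 011001✓ 011101✓ 011110✓ 011111✓ 100000✓ 100001✓ 100011✓ 100101✓ 101000✓ 110001✓ 110101✓ 111100
Round 1: -00000✓ -00001✓ -00011✓ 0-0000 0-1001✓ 0-1101✓ 0-1111✓ 00-001✓ 00-011✓ 00-111✓ 000-11✓ 0000-1✓ 00000-✓ 001-01✓ 001-11✓ 0010-1✓ 00101- 0011-1✓ 00110- 010-00 0100-0 011-01✓ 0111-1✓ 01111- 1-0001✓ 1-0101✓ 10-000 100-01✓ 1000-1✓ 10000-✓ 110-01✓
Round 2: -000-1 -0000- 0-1-01 0-11-1 00--11 00-0-1 001--1 1-0-01
PIs = {-000-1, -0000-, 0-0000, 0-1-01, 0-11-1, 00--11, 00-0-1, 001--1, 00101-, 00110-, 010-00, 0100-0, 01111-, 1-0-01, 10-000, 111100}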